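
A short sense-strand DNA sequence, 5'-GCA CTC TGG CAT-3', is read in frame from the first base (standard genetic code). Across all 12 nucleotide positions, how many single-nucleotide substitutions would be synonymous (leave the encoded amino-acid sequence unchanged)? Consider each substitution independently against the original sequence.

Codon 1 (GCA, Ala): 3 synonymous substitutions.
Codon 2 (CTC, Leu): 3 synonymous substitutions.
Codon 3 (TGG, Trp): 0 synonymous substitutions.
Codon 4 (CAT, His): 1 synonymous substitution.
Total: 3 + 3 + 0 + 1 = 7.

7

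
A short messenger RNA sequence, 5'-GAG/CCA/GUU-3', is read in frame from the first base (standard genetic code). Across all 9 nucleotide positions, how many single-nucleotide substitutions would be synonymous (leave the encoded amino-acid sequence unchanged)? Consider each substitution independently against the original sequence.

Codon 1 (GAG, Glu): 1 synonymous substitution.
Codon 2 (CCA, Pro): 3 synonymous substitutions.
Codon 3 (GUU, Val): 3 synonymous substitutions.
Total: 1 + 3 + 3 = 7.

7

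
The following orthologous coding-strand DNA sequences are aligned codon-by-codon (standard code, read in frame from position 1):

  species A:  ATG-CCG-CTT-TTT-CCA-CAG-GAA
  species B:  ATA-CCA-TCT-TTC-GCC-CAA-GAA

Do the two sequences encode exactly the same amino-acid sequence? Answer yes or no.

Codon 1: ATG Met / ATA Ile — nonsynonymous.
Codon 2: CCG Pro / CCA Pro — synonymous.
Codon 3: CTT Leu / TCT Ser — nonsynonymous.
Codon 4: TTT Phe / TTC Phe — synonymous.
Codon 5: CCA Pro / GCC Ala — nonsynonymous.
Codon 6: CAG Gln / CAA Gln — synonymous.
Codon 7: GAA Glu / GAA Glu — identical.
Nonsynonymous differences: 3 → different protein.

no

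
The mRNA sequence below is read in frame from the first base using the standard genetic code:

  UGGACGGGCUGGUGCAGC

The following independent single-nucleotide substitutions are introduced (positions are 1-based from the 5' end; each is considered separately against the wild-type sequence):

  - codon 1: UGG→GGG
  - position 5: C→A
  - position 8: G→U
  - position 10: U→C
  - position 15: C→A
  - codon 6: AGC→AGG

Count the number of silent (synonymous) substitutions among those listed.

0

Codon 1: UGG (Trp) → GGG (Gly) — missense.
Codon 2: ACG (Thr) → AAG (Lys) — missense.
Codon 3: GGC (Gly) → GUC (Val) — missense.
Codon 4: UGG (Trp) → CGG (Arg) — missense.
Codon 5: UGC (Cys) → UGA (Stop) — nonsense.
Codon 6: AGC (Ser) → AGG (Arg) — missense.
Synonymous: 0 of 6.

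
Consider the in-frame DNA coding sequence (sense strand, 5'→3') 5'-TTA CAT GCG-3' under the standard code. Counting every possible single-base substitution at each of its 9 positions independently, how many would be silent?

Codon 1 (TTA, Leu): 2 synonymous substitutions.
Codon 2 (CAT, His): 1 synonymous substitution.
Codon 3 (GCG, Ala): 3 synonymous substitutions.
Total: 2 + 1 + 3 = 6.

6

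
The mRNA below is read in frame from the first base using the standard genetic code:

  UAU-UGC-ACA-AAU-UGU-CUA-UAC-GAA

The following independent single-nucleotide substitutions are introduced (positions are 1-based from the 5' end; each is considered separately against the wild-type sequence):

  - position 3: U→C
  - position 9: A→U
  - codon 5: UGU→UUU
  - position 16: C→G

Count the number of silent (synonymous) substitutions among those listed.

2

Codon 1: UAU (Tyr) → UAC (Tyr) — synonymous.
Codon 3: ACA (Thr) → ACU (Thr) — synonymous.
Codon 5: UGU (Cys) → UUU (Phe) — missense.
Codon 6: CUA (Leu) → GUA (Val) — missense.
Synonymous: 2 of 4.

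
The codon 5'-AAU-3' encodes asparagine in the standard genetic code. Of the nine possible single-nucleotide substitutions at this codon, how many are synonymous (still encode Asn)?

1

Position 1: none → 0 synonymous.
Position 2: none → 0 synonymous.
Position 3: AAC → 1 synonymous.
Total: 0 + 0 + 1 = 1.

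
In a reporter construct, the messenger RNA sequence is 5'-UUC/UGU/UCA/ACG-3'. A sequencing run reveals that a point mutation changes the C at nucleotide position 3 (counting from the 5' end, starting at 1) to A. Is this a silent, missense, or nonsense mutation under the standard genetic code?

missense

Position 3 falls in codon 1: UUC → Phe.
After the substitution the codon is UUA → Leu.
Phe ≠ Leu, so this is a missense mutation.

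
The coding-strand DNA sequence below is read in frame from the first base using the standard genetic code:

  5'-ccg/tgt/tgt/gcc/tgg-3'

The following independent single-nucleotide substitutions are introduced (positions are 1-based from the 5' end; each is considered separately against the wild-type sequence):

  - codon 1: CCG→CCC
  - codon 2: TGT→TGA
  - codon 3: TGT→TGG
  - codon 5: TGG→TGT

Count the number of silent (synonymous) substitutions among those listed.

Codon 1: CCG (Pro) → CCC (Pro) — synonymous.
Codon 2: TGT (Cys) → TGA (Stop) — nonsense.
Codon 3: TGT (Cys) → TGG (Trp) — missense.
Codon 5: TGG (Trp) → TGT (Cys) — missense.
Synonymous: 1 of 4.

1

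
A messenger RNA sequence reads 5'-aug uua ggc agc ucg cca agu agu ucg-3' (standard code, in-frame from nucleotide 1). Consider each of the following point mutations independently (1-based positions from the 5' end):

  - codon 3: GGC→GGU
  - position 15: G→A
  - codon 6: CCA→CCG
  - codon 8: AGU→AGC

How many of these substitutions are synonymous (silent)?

4

Codon 3: GGC (Gly) → GGU (Gly) — synonymous.
Codon 5: UCG (Ser) → UCA (Ser) — synonymous.
Codon 6: CCA (Pro) → CCG (Pro) — synonymous.
Codon 8: AGU (Ser) → AGC (Ser) — synonymous.
Synonymous: 4 of 4.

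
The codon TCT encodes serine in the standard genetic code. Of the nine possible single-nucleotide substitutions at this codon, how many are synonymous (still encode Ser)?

3

Position 1: none → 0 synonymous.
Position 2: none → 0 synonymous.
Position 3: TCC, TCA, TCG → 3 synonymous.
Total: 0 + 0 + 3 = 3.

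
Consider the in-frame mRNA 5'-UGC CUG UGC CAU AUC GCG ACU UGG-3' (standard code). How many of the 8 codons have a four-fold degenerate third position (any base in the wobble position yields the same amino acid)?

3

Codon 1 UGC (Cys): third position 2-fold.
Codon 2 CUG (Leu): third position 4-fold.
Codon 3 UGC (Cys): third position 2-fold.
Codon 4 CAU (His): third position 2-fold.
Codon 5 AUC (Ile): third position 3-fold.
Codon 6 GCG (Ala): third position 4-fold.
Codon 7 ACU (Thr): third position 4-fold.
Codon 8 UGG (Trp): third position 1-fold.
Four-fold degenerate third positions: 3.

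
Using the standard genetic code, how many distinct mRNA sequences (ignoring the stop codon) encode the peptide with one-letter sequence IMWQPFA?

Ile: 3 codons.
Met: 1 codon.
Trp: 1 codon.
Gln: 2 codons.
Pro: 4 codons.
Phe: 2 codons.
Ala: 4 codons.
3 × 1 × 1 × 2 × 4 × 2 × 4 = 192.

192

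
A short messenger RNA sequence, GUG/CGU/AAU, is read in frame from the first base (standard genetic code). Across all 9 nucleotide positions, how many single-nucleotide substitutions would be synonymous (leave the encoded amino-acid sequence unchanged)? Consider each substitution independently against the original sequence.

7

Codon 1 (GUG, Val): 3 synonymous substitutions.
Codon 2 (CGU, Arg): 3 synonymous substitutions.
Codon 3 (AAU, Asn): 1 synonymous substitution.
Total: 3 + 3 + 1 = 7.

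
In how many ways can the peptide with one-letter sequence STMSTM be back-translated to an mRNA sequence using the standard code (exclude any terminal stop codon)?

Ser: 6 codons.
Thr: 4 codons.
Met: 1 codon.
Ser: 6 codons.
Thr: 4 codons.
Met: 1 codon.
6 × 4 × 1 × 6 × 4 × 1 = 576.

576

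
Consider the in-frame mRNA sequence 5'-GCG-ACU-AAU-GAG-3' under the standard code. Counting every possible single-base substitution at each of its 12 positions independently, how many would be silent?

8

Codon 1 (GCG, Ala): 3 synonymous substitutions.
Codon 2 (ACU, Thr): 3 synonymous substitutions.
Codon 3 (AAU, Asn): 1 synonymous substitution.
Codon 4 (GAG, Glu): 1 synonymous substitution.
Total: 3 + 3 + 1 + 1 = 8.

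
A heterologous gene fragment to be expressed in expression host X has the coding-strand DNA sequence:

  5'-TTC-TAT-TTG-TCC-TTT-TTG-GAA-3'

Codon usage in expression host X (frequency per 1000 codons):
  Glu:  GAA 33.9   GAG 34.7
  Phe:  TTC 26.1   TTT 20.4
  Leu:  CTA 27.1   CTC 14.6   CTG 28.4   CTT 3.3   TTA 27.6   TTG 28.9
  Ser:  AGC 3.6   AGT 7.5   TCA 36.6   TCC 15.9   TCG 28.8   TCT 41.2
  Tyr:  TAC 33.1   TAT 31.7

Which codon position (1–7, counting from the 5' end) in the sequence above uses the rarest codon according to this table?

Codon 1 TTC (Phe): 26.1 per 1000.
Codon 2 TAT (Tyr): 31.7 per 1000.
Codon 3 TTG (Leu): 28.9 per 1000.
Codon 4 TCC (Ser): 15.9 per 1000.
Codon 5 TTT (Phe): 20.4 per 1000.
Codon 6 TTG (Leu): 28.9 per 1000.
Codon 7 GAA (Glu): 33.9 per 1000.
Lowest frequency is 15.9 at codon 4.

4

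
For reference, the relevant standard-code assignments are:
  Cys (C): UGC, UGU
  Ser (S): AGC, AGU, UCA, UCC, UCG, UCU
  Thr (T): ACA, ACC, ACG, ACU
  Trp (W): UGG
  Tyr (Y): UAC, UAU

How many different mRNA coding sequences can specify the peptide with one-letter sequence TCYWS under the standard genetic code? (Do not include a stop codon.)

Thr: 4 codons.
Cys: 2 codons.
Tyr: 2 codons.
Trp: 1 codon.
Ser: 6 codons.
4 × 2 × 2 × 1 × 6 = 96.

96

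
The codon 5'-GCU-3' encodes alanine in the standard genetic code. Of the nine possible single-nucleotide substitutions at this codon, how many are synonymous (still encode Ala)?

3

Position 1: none → 0 synonymous.
Position 2: none → 0 synonymous.
Position 3: GCC, GCA, GCG → 3 synonymous.
Total: 0 + 0 + 3 = 3.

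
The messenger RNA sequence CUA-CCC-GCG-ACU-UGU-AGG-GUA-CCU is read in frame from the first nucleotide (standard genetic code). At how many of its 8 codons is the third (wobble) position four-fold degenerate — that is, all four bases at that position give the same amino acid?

6

Codon 1 CUA (Leu): third position 4-fold.
Codon 2 CCC (Pro): third position 4-fold.
Codon 3 GCG (Ala): third position 4-fold.
Codon 4 ACU (Thr): third position 4-fold.
Codon 5 UGU (Cys): third position 2-fold.
Codon 6 AGG (Arg): third position 2-fold.
Codon 7 GUA (Val): third position 4-fold.
Codon 8 CCU (Pro): third position 4-fold.
Four-fold degenerate third positions: 6.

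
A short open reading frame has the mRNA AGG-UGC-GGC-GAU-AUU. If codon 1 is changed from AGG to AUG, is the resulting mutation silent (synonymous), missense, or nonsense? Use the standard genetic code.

Position 2 falls in codon 1: AGG → Arg.
After the substitution the codon is AUG → Met.
Arg ≠ Met, so this is a missense mutation.

missense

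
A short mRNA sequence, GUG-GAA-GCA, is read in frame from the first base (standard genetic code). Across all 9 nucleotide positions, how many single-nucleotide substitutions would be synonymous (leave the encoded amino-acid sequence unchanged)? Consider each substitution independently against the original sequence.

Codon 1 (GUG, Val): 3 synonymous substitutions.
Codon 2 (GAA, Glu): 1 synonymous substitution.
Codon 3 (GCA, Ala): 3 synonymous substitutions.
Total: 3 + 1 + 3 = 7.

7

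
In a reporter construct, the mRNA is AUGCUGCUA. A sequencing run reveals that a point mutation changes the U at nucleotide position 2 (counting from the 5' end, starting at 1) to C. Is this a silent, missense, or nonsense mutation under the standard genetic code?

Position 2 falls in codon 1: AUG → Met.
After the substitution the codon is ACG → Thr.
Met ≠ Thr, so this is a missense mutation.

missense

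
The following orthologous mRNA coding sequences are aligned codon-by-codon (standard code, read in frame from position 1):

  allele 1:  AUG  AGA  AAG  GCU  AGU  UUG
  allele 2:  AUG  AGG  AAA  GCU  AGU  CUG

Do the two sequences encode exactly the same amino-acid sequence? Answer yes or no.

yes

Codon 1: AUG Met / AUG Met — identical.
Codon 2: AGA Arg / AGG Arg — synonymous.
Codon 3: AAG Lys / AAA Lys — synonymous.
Codon 4: GCU Ala / GCU Ala — identical.
Codon 5: AGU Ser / AGU Ser — identical.
Codon 6: UUG Leu / CUG Leu — synonymous.
Nonsynonymous differences: 0 → same protein.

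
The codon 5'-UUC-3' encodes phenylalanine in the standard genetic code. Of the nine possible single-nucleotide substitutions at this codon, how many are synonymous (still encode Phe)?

Position 1: none → 0 synonymous.
Position 2: none → 0 synonymous.
Position 3: UUU → 1 synonymous.
Total: 0 + 0 + 1 = 1.

1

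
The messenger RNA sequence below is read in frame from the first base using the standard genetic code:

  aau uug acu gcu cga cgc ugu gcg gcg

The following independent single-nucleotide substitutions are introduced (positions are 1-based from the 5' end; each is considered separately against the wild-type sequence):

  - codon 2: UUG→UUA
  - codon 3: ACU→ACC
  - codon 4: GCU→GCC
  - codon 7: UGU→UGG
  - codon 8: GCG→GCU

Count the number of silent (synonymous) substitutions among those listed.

4

Codon 2: UUG (Leu) → UUA (Leu) — synonymous.
Codon 3: ACU (Thr) → ACC (Thr) — synonymous.
Codon 4: GCU (Ala) → GCC (Ala) — synonymous.
Codon 7: UGU (Cys) → UGG (Trp) — missense.
Codon 8: GCG (Ala) → GCU (Ala) — synonymous.
Synonymous: 4 of 5.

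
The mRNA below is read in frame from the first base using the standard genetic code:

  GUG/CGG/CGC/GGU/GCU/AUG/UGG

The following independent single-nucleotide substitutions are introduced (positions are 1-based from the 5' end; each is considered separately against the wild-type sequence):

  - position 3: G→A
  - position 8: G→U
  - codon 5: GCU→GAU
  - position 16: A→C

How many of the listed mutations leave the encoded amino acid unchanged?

1

Codon 1: GUG (Val) → GUA (Val) — synonymous.
Codon 3: CGC (Arg) → CUC (Leu) — missense.
Codon 5: GCU (Ala) → GAU (Asp) — missense.
Codon 6: AUG (Met) → CUG (Leu) — missense.
Synonymous: 1 of 4.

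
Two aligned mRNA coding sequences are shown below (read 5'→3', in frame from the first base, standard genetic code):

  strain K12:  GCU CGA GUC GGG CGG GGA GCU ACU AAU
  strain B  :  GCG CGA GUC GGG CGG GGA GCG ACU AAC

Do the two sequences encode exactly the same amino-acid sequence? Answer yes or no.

yes

Codon 1: GCU Ala / GCG Ala — synonymous.
Codon 2: CGA Arg / CGA Arg — identical.
Codon 3: GUC Val / GUC Val — identical.
Codon 4: GGG Gly / GGG Gly — identical.
Codon 5: CGG Arg / CGG Arg — identical.
Codon 6: GGA Gly / GGA Gly — identical.
Codon 7: GCU Ala / GCG Ala — synonymous.
Codon 8: ACU Thr / ACU Thr — identical.
Codon 9: AAU Asn / AAC Asn — synonymous.
Nonsynonymous differences: 0 → same protein.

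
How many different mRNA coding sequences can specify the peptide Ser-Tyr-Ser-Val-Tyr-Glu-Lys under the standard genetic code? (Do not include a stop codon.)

2304

Ser: 6 codons.
Tyr: 2 codons.
Ser: 6 codons.
Val: 4 codons.
Tyr: 2 codons.
Glu: 2 codons.
Lys: 2 codons.
6 × 2 × 6 × 4 × 2 × 2 × 2 = 2304.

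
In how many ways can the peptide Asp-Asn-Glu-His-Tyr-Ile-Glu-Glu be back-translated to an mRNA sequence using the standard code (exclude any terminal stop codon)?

Asp: 2 codons.
Asn: 2 codons.
Glu: 2 codons.
His: 2 codons.
Tyr: 2 codons.
Ile: 3 codons.
Glu: 2 codons.
Glu: 2 codons.
2 × 2 × 2 × 2 × 2 × 3 × 2 × 2 = 384.

384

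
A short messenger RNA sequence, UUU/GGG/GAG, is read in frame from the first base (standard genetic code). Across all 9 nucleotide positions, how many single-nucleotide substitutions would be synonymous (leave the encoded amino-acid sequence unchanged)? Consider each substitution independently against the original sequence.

Codon 1 (UUU, Phe): 1 synonymous substitution.
Codon 2 (GGG, Gly): 3 synonymous substitutions.
Codon 3 (GAG, Glu): 1 synonymous substitution.
Total: 1 + 3 + 1 = 5.

5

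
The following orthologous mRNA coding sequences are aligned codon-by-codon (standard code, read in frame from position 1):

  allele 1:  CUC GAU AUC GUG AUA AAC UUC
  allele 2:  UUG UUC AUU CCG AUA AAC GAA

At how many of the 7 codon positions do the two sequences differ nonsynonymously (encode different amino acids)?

Codon 1: CUC Leu / UUG Leu — synonymous.
Codon 2: GAU Asp / UUC Phe — nonsynonymous.
Codon 3: AUC Ile / AUU Ile — synonymous.
Codon 4: GUG Val / CCG Pro — nonsynonymous.
Codon 5: AUA Ile / AUA Ile — identical.
Codon 6: AAC Asn / AAC Asn — identical.
Codon 7: UUC Phe / GAA Glu — nonsynonymous.
Nonsynonymous differences: 3.

3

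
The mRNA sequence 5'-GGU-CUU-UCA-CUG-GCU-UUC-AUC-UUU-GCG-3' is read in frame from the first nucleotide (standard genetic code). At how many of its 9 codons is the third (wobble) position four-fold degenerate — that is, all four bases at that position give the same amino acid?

Codon 1 GGU (Gly): third position 4-fold.
Codon 2 CUU (Leu): third position 4-fold.
Codon 3 UCA (Ser): third position 4-fold.
Codon 4 CUG (Leu): third position 4-fold.
Codon 5 GCU (Ala): third position 4-fold.
Codon 6 UUC (Phe): third position 2-fold.
Codon 7 AUC (Ile): third position 3-fold.
Codon 8 UUU (Phe): third position 2-fold.
Codon 9 GCG (Ala): third position 4-fold.
Four-fold degenerate third positions: 6.

6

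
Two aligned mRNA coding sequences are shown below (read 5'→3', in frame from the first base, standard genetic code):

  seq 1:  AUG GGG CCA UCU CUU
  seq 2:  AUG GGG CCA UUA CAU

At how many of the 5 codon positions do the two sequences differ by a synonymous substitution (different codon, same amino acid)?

0

Codon 1: AUG Met / AUG Met — identical.
Codon 2: GGG Gly / GGG Gly — identical.
Codon 3: CCA Pro / CCA Pro — identical.
Codon 4: UCU Ser / UUA Leu — nonsynonymous.
Codon 5: CUU Leu / CAU His — nonsynonymous.
Synonymous differences: 0.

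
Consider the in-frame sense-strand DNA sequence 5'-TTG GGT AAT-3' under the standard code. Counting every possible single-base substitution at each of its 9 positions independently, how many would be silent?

6

Codon 1 (TTG, Leu): 2 synonymous substitutions.
Codon 2 (GGT, Gly): 3 synonymous substitutions.
Codon 3 (AAT, Asn): 1 synonymous substitution.
Total: 2 + 3 + 1 = 6.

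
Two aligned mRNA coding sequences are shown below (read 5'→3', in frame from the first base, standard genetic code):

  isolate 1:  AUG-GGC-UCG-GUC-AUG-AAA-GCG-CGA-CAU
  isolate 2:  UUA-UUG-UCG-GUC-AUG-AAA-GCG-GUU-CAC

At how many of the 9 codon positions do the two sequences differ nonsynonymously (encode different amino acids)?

Codon 1: AUG Met / UUA Leu — nonsynonymous.
Codon 2: GGC Gly / UUG Leu — nonsynonymous.
Codon 3: UCG Ser / UCG Ser — identical.
Codon 4: GUC Val / GUC Val — identical.
Codon 5: AUG Met / AUG Met — identical.
Codon 6: AAA Lys / AAA Lys — identical.
Codon 7: GCG Ala / GCG Ala — identical.
Codon 8: CGA Arg / GUU Val — nonsynonymous.
Codon 9: CAU His / CAC His — synonymous.
Nonsynonymous differences: 3.

3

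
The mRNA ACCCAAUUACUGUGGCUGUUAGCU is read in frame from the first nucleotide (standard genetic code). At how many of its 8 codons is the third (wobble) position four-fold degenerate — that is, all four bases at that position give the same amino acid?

4

Codon 1 ACC (Thr): third position 4-fold.
Codon 2 CAA (Gln): third position 2-fold.
Codon 3 UUA (Leu): third position 2-fold.
Codon 4 CUG (Leu): third position 4-fold.
Codon 5 UGG (Trp): third position 1-fold.
Codon 6 CUG (Leu): third position 4-fold.
Codon 7 UUA (Leu): third position 2-fold.
Codon 8 GCU (Ala): third position 4-fold.
Four-fold degenerate third positions: 4.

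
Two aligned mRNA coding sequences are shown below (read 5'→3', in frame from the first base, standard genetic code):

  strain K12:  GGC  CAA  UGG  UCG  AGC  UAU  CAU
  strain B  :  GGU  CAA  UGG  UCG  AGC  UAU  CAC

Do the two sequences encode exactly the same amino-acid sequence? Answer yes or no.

yes

Codon 1: GGC Gly / GGU Gly — synonymous.
Codon 2: CAA Gln / CAA Gln — identical.
Codon 3: UGG Trp / UGG Trp — identical.
Codon 4: UCG Ser / UCG Ser — identical.
Codon 5: AGC Ser / AGC Ser — identical.
Codon 6: UAU Tyr / UAU Tyr — identical.
Codon 7: CAU His / CAC His — synonymous.
Nonsynonymous differences: 0 → same protein.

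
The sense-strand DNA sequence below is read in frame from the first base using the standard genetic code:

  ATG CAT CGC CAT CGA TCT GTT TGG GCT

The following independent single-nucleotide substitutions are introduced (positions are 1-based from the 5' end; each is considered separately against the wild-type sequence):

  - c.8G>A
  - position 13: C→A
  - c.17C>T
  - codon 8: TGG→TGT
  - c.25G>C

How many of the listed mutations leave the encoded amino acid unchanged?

Codon 3: CGC (Arg) → CAC (His) — missense.
Codon 5: CGA (Arg) → AGA (Arg) — synonymous.
Codon 6: TCT (Ser) → TTT (Phe) — missense.
Codon 8: TGG (Trp) → TGT (Cys) — missense.
Codon 9: GCT (Ala) → CCT (Pro) — missense.
Synonymous: 1 of 5.

1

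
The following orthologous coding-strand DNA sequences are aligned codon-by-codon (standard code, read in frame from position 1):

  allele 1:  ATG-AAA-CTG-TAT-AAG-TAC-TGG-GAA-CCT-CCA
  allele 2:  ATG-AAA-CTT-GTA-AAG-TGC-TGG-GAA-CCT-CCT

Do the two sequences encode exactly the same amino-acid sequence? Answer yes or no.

Codon 1: ATG Met / ATG Met — identical.
Codon 2: AAA Lys / AAA Lys — identical.
Codon 3: CTG Leu / CTT Leu — synonymous.
Codon 4: TAT Tyr / GTA Val — nonsynonymous.
Codon 5: AAG Lys / AAG Lys — identical.
Codon 6: TAC Tyr / TGC Cys — nonsynonymous.
Codon 7: TGG Trp / TGG Trp — identical.
Codon 8: GAA Glu / GAA Glu — identical.
Codon 9: CCT Pro / CCT Pro — identical.
Codon 10: CCA Pro / CCT Pro — synonymous.
Nonsynonymous differences: 2 → different protein.

no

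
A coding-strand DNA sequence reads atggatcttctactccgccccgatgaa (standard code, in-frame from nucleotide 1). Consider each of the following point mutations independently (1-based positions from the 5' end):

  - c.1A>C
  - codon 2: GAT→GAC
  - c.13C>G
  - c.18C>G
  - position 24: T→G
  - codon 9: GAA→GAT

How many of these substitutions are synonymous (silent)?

Codon 1: ATG (Met) → CTG (Leu) — missense.
Codon 2: GAT (Asp) → GAC (Asp) — synonymous.
Codon 5: CTC (Leu) → GTC (Val) — missense.
Codon 6: CGC (Arg) → CGG (Arg) — synonymous.
Codon 8: GAT (Asp) → GAG (Glu) — missense.
Codon 9: GAA (Glu) → GAT (Asp) — missense.
Synonymous: 2 of 6.

2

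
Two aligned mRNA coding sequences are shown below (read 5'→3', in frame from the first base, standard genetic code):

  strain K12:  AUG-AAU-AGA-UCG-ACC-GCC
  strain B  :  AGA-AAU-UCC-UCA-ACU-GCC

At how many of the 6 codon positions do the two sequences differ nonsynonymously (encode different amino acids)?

Codon 1: AUG Met / AGA Arg — nonsynonymous.
Codon 2: AAU Asn / AAU Asn — identical.
Codon 3: AGA Arg / UCC Ser — nonsynonymous.
Codon 4: UCG Ser / UCA Ser — synonymous.
Codon 5: ACC Thr / ACU Thr — synonymous.
Codon 6: GCC Ala / GCC Ala — identical.
Nonsynonymous differences: 2.

2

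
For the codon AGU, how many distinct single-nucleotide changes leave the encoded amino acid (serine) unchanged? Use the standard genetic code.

Position 1: none → 0 synonymous.
Position 2: none → 0 synonymous.
Position 3: AGC → 1 synonymous.
Total: 0 + 0 + 1 = 1.

1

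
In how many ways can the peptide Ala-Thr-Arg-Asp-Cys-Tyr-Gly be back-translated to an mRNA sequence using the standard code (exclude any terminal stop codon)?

Ala: 4 codons.
Thr: 4 codons.
Arg: 6 codons.
Asp: 2 codons.
Cys: 2 codons.
Tyr: 2 codons.
Gly: 4 codons.
4 × 4 × 6 × 2 × 2 × 2 × 4 = 3072.

3072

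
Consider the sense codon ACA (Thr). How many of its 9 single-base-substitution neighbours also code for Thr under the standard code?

Position 1: none → 0 synonymous.
Position 2: none → 0 synonymous.
Position 3: ACU, ACC, ACG → 3 synonymous.
Total: 0 + 0 + 3 = 3.

3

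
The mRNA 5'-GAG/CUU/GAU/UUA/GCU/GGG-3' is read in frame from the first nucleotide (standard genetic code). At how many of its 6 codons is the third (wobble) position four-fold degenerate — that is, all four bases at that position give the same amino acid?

Codon 1 GAG (Glu): third position 2-fold.
Codon 2 CUU (Leu): third position 4-fold.
Codon 3 GAU (Asp): third position 2-fold.
Codon 4 UUA (Leu): third position 2-fold.
Codon 5 GCU (Ala): third position 4-fold.
Codon 6 GGG (Gly): third position 4-fold.
Four-fold degenerate third positions: 3.

3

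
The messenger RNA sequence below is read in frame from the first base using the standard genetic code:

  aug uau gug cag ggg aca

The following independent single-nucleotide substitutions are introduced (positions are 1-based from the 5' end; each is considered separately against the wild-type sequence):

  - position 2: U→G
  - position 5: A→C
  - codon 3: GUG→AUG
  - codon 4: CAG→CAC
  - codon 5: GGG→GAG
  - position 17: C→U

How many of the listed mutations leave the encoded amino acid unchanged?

0

Codon 1: AUG (Met) → AGG (Arg) — missense.
Codon 2: UAU (Tyr) → UCU (Ser) — missense.
Codon 3: GUG (Val) → AUG (Met) — missense.
Codon 4: CAG (Gln) → CAC (His) — missense.
Codon 5: GGG (Gly) → GAG (Glu) — missense.
Codon 6: ACA (Thr) → AUA (Ile) — missense.
Synonymous: 0 of 6.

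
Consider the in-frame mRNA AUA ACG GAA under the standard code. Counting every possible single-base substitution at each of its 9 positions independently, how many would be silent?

Codon 1 (AUA, Ile): 2 synonymous substitutions.
Codon 2 (ACG, Thr): 3 synonymous substitutions.
Codon 3 (GAA, Glu): 1 synonymous substitution.
Total: 2 + 3 + 1 = 6.

6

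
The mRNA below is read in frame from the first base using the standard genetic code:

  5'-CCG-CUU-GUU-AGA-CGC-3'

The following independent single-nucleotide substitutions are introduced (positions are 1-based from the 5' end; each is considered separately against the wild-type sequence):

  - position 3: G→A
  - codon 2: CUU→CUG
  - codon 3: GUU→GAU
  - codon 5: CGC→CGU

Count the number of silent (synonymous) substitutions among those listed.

Codon 1: CCG (Pro) → CCA (Pro) — synonymous.
Codon 2: CUU (Leu) → CUG (Leu) — synonymous.
Codon 3: GUU (Val) → GAU (Asp) — missense.
Codon 5: CGC (Arg) → CGU (Arg) — synonymous.
Synonymous: 3 of 4.

3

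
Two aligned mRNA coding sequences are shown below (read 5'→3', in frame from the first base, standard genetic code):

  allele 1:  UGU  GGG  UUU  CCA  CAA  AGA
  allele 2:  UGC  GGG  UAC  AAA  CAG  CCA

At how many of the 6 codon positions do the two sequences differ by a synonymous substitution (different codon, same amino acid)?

2

Codon 1: UGU Cys / UGC Cys — synonymous.
Codon 2: GGG Gly / GGG Gly — identical.
Codon 3: UUU Phe / UAC Tyr — nonsynonymous.
Codon 4: CCA Pro / AAA Lys — nonsynonymous.
Codon 5: CAA Gln / CAG Gln — synonymous.
Codon 6: AGA Arg / CCA Pro — nonsynonymous.
Synonymous differences: 2.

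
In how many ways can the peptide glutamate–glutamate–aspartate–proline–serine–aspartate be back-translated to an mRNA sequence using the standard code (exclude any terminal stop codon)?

384

Glu: 2 codons.
Glu: 2 codons.
Asp: 2 codons.
Pro: 4 codons.
Ser: 6 codons.
Asp: 2 codons.
2 × 2 × 2 × 4 × 6 × 2 = 384.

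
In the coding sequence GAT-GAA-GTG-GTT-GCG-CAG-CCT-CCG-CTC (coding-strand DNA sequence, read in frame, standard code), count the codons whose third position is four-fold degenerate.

Codon 1 GAT (Asp): third position 2-fold.
Codon 2 GAA (Glu): third position 2-fold.
Codon 3 GTG (Val): third position 4-fold.
Codon 4 GTT (Val): third position 4-fold.
Codon 5 GCG (Ala): third position 4-fold.
Codon 6 CAG (Gln): third position 2-fold.
Codon 7 CCT (Pro): third position 4-fold.
Codon 8 CCG (Pro): third position 4-fold.
Codon 9 CTC (Leu): third position 4-fold.
Four-fold degenerate third positions: 6.

6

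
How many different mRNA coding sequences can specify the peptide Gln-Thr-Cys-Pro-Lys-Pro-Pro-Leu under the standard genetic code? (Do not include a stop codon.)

12288

Gln: 2 codons.
Thr: 4 codons.
Cys: 2 codons.
Pro: 4 codons.
Lys: 2 codons.
Pro: 4 codons.
Pro: 4 codons.
Leu: 6 codons.
2 × 4 × 2 × 4 × 2 × 4 × 4 × 6 = 12288.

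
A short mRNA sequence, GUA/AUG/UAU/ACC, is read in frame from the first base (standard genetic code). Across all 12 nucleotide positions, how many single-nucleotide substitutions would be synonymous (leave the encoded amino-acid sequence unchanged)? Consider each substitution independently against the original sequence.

7

Codon 1 (GUA, Val): 3 synonymous substitutions.
Codon 2 (AUG, Met): 0 synonymous substitutions.
Codon 3 (UAU, Tyr): 1 synonymous substitution.
Codon 4 (ACC, Thr): 3 synonymous substitutions.
Total: 3 + 0 + 1 + 3 = 7.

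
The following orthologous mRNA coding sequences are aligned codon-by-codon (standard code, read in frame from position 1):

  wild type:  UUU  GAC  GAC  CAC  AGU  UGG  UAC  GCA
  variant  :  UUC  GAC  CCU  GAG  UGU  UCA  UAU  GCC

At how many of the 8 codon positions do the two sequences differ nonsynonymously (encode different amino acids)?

4

Codon 1: UUU Phe / UUC Phe — synonymous.
Codon 2: GAC Asp / GAC Asp — identical.
Codon 3: GAC Asp / CCU Pro — nonsynonymous.
Codon 4: CAC His / GAG Glu — nonsynonymous.
Codon 5: AGU Ser / UGU Cys — nonsynonymous.
Codon 6: UGG Trp / UCA Ser — nonsynonymous.
Codon 7: UAC Tyr / UAU Tyr — synonymous.
Codon 8: GCA Ala / GCC Ala — synonymous.
Nonsynonymous differences: 4.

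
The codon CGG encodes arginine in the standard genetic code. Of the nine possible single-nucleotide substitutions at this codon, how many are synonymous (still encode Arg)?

4

Position 1: AGG → 1 synonymous.
Position 2: none → 0 synonymous.
Position 3: CGU, CGC, CGA → 3 synonymous.
Total: 1 + 0 + 3 = 4.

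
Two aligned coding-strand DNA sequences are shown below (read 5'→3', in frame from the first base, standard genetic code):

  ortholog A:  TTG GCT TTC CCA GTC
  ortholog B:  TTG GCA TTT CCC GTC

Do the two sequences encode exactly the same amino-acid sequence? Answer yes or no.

Codon 1: TTG Leu / TTG Leu — identical.
Codon 2: GCT Ala / GCA Ala — synonymous.
Codon 3: TTC Phe / TTT Phe — synonymous.
Codon 4: CCA Pro / CCC Pro — synonymous.
Codon 5: GTC Val / GTC Val — identical.
Nonsynonymous differences: 0 → same protein.

yes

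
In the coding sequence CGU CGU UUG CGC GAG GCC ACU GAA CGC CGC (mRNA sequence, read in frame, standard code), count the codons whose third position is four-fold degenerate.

Codon 1 CGU (Arg): third position 4-fold.
Codon 2 CGU (Arg): third position 4-fold.
Codon 3 UUG (Leu): third position 2-fold.
Codon 4 CGC (Arg): third position 4-fold.
Codon 5 GAG (Glu): third position 2-fold.
Codon 6 GCC (Ala): third position 4-fold.
Codon 7 ACU (Thr): third position 4-fold.
Codon 8 GAA (Glu): third position 2-fold.
Codon 9 CGC (Arg): third position 4-fold.
Codon 10 CGC (Arg): third position 4-fold.
Four-fold degenerate third positions: 7.

7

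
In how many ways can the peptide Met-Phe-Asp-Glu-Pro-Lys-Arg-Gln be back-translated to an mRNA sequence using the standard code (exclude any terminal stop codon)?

Met: 1 codon.
Phe: 2 codons.
Asp: 2 codons.
Glu: 2 codons.
Pro: 4 codons.
Lys: 2 codons.
Arg: 6 codons.
Gln: 2 codons.
1 × 2 × 2 × 2 × 4 × 2 × 6 × 2 = 768.

768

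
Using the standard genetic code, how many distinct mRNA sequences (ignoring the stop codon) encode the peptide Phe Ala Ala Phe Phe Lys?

256

Phe: 2 codons.
Ala: 4 codons.
Ala: 4 codons.
Phe: 2 codons.
Phe: 2 codons.
Lys: 2 codons.
2 × 4 × 4 × 2 × 2 × 2 = 256.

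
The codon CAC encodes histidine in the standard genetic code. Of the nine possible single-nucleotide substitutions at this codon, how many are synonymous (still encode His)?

1

Position 1: none → 0 synonymous.
Position 2: none → 0 synonymous.
Position 3: CAU → 1 synonymous.
Total: 0 + 0 + 1 = 1.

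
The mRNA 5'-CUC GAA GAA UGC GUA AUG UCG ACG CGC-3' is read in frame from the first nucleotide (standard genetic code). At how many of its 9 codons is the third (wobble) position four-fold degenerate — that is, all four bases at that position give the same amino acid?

5

Codon 1 CUC (Leu): third position 4-fold.
Codon 2 GAA (Glu): third position 2-fold.
Codon 3 GAA (Glu): third position 2-fold.
Codon 4 UGC (Cys): third position 2-fold.
Codon 5 GUA (Val): third position 4-fold.
Codon 6 AUG (Met): third position 1-fold.
Codon 7 UCG (Ser): third position 4-fold.
Codon 8 ACG (Thr): third position 4-fold.
Codon 9 CGC (Arg): third position 4-fold.
Four-fold degenerate third positions: 5.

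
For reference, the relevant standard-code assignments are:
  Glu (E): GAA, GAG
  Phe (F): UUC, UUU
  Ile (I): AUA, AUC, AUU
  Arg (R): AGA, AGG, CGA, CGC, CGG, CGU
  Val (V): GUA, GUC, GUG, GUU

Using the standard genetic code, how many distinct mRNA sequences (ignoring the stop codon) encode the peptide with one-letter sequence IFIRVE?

864

Ile: 3 codons.
Phe: 2 codons.
Ile: 3 codons.
Arg: 6 codons.
Val: 4 codons.
Glu: 2 codons.
3 × 2 × 3 × 6 × 4 × 2 = 864.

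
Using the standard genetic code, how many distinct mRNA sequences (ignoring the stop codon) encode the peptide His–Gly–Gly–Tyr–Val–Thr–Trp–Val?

4096

His: 2 codons.
Gly: 4 codons.
Gly: 4 codons.
Tyr: 2 codons.
Val: 4 codons.
Thr: 4 codons.
Trp: 1 codon.
Val: 4 codons.
2 × 4 × 4 × 2 × 4 × 4 × 1 × 4 = 4096.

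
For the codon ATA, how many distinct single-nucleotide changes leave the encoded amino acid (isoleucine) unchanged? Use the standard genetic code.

2

Position 1: none → 0 synonymous.
Position 2: none → 0 synonymous.
Position 3: ATT, ATC → 2 synonymous.
Total: 0 + 0 + 2 = 2.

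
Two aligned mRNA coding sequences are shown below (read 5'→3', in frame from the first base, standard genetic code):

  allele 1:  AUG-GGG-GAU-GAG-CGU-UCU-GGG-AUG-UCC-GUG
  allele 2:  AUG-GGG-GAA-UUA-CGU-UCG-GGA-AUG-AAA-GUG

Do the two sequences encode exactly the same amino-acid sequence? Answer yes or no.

no

Codon 1: AUG Met / AUG Met — identical.
Codon 2: GGG Gly / GGG Gly — identical.
Codon 3: GAU Asp / GAA Glu — nonsynonymous.
Codon 4: GAG Glu / UUA Leu — nonsynonymous.
Codon 5: CGU Arg / CGU Arg — identical.
Codon 6: UCU Ser / UCG Ser — synonymous.
Codon 7: GGG Gly / GGA Gly — synonymous.
Codon 8: AUG Met / AUG Met — identical.
Codon 9: UCC Ser / AAA Lys — nonsynonymous.
Codon 10: GUG Val / GUG Val — identical.
Nonsynonymous differences: 3 → different protein.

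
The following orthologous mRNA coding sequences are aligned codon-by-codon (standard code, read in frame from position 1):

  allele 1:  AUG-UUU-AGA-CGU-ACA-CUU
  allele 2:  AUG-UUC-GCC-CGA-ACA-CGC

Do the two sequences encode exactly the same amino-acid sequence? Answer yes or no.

Codon 1: AUG Met / AUG Met — identical.
Codon 2: UUU Phe / UUC Phe — synonymous.
Codon 3: AGA Arg / GCC Ala — nonsynonymous.
Codon 4: CGU Arg / CGA Arg — synonymous.
Codon 5: ACA Thr / ACA Thr — identical.
Codon 6: CUU Leu / CGC Arg — nonsynonymous.
Nonsynonymous differences: 2 → different protein.

no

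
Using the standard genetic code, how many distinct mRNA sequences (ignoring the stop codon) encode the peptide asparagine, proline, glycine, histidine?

Asn: 2 codons.
Pro: 4 codons.
Gly: 4 codons.
His: 2 codons.
2 × 4 × 4 × 2 = 64.

64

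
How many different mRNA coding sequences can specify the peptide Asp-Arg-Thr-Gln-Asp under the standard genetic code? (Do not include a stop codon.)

Asp: 2 codons.
Arg: 6 codons.
Thr: 4 codons.
Gln: 2 codons.
Asp: 2 codons.
2 × 6 × 4 × 2 × 2 = 192.

192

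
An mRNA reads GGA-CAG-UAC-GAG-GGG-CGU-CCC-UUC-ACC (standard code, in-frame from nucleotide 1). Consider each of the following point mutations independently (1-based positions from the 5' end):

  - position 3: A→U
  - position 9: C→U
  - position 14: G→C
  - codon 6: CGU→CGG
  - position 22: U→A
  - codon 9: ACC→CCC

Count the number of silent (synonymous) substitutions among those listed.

3

Codon 1: GGA (Gly) → GGU (Gly) — synonymous.
Codon 3: UAC (Tyr) → UAU (Tyr) — synonymous.
Codon 5: GGG (Gly) → GCG (Ala) — missense.
Codon 6: CGU (Arg) → CGG (Arg) — synonymous.
Codon 8: UUC (Phe) → AUC (Ile) — missense.
Codon 9: ACC (Thr) → CCC (Pro) — missense.
Synonymous: 3 of 6.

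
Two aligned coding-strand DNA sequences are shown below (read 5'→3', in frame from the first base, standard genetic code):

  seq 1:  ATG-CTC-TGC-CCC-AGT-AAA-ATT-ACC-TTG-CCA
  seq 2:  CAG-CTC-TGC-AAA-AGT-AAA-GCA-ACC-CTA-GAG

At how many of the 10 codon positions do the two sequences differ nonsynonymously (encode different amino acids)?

4

Codon 1: ATG Met / CAG Gln — nonsynonymous.
Codon 2: CTC Leu / CTC Leu — identical.
Codon 3: TGC Cys / TGC Cys — identical.
Codon 4: CCC Pro / AAA Lys — nonsynonymous.
Codon 5: AGT Ser / AGT Ser — identical.
Codon 6: AAA Lys / AAA Lys — identical.
Codon 7: ATT Ile / GCA Ala — nonsynonymous.
Codon 8: ACC Thr / ACC Thr — identical.
Codon 9: TTG Leu / CTA Leu — synonymous.
Codon 10: CCA Pro / GAG Glu — nonsynonymous.
Nonsynonymous differences: 4.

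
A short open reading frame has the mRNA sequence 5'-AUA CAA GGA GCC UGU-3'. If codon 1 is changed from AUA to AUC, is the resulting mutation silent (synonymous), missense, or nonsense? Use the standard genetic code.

silent

Position 3 falls in codon 1: AUA → Ile.
After the substitution the codon is AUC → Ile.
Both encode Ile, so the change is synonymous.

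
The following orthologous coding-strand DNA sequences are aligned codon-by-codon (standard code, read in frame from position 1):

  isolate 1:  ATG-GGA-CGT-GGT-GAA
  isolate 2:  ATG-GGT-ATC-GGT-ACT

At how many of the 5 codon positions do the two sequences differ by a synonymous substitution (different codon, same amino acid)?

1

Codon 1: ATG Met / ATG Met — identical.
Codon 2: GGA Gly / GGT Gly — synonymous.
Codon 3: CGT Arg / ATC Ile — nonsynonymous.
Codon 4: GGT Gly / GGT Gly — identical.
Codon 5: GAA Glu / ACT Thr — nonsynonymous.
Synonymous differences: 1.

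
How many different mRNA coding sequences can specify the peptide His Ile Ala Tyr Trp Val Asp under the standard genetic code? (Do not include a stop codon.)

384

His: 2 codons.
Ile: 3 codons.
Ala: 4 codons.
Tyr: 2 codons.
Trp: 1 codon.
Val: 4 codons.
Asp: 2 codons.
2 × 3 × 4 × 2 × 1 × 4 × 2 = 384.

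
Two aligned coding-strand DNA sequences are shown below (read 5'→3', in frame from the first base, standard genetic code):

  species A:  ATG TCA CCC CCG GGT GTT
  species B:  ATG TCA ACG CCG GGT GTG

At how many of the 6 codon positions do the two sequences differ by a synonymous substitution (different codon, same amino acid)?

1

Codon 1: ATG Met / ATG Met — identical.
Codon 2: TCA Ser / TCA Ser — identical.
Codon 3: CCC Pro / ACG Thr — nonsynonymous.
Codon 4: CCG Pro / CCG Pro — identical.
Codon 5: GGT Gly / GGT Gly — identical.
Codon 6: GTT Val / GTG Val — synonymous.
Synonymous differences: 1.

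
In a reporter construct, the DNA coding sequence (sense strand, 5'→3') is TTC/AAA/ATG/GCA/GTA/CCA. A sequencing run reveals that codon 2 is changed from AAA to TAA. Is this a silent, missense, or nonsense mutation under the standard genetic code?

Position 4 falls in codon 2: AAA → Lys.
After the substitution the codon is TAA → Stop.
The new codon is a stop codon, so this is a nonsense mutation.

nonsense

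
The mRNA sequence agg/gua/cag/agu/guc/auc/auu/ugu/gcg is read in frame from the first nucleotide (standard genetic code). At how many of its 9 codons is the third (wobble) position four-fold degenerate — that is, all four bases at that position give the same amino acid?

Codon 1 AGG (Arg): third position 2-fold.
Codon 2 GUA (Val): third position 4-fold.
Codon 3 CAG (Gln): third position 2-fold.
Codon 4 AGU (Ser): third position 2-fold.
Codon 5 GUC (Val): third position 4-fold.
Codon 6 AUC (Ile): third position 3-fold.
Codon 7 AUU (Ile): third position 3-fold.
Codon 8 UGU (Cys): third position 2-fold.
Codon 9 GCG (Ala): third position 4-fold.
Four-fold degenerate third positions: 3.

3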